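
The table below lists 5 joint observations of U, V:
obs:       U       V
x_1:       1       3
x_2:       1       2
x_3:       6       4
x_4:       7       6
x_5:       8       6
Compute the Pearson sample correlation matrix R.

Step 1 — column means:
  mean(U) = (1 + 1 + 6 + 7 + 8) / 5 = 23/5 = 4.6
  mean(V) = (3 + 2 + 4 + 6 + 6) / 5 = 21/5 = 4.2

Step 2 — sample variances and covariances s[i,j] = (1/(n-1)) · Σ_k (x_{k,i} - mean_i) · (x_{k,j} - mean_j), with n-1 = 4:
  s[U,U] = ((-3.6)·(-3.6) + (-3.6)·(-3.6) + (1.4)·(1.4) + (2.4)·(2.4) + (3.4)·(3.4)) / 4 = 45.2/4 = 11.3
  s[U,V] = ((-3.6)·(-1.2) + (-3.6)·(-2.2) + (1.4)·(-0.2) + (2.4)·(1.8) + (3.4)·(1.8)) / 4 = 22.4/4 = 5.6
  s[V,V] = ((-1.2)·(-1.2) + (-2.2)·(-2.2) + (-0.2)·(-0.2) + (1.8)·(1.8) + (1.8)·(1.8)) / 4 = 12.8/4 = 3.2
  Sample standard deviations s_i = √(s[i,i]):
  s(U) = √(11.3) = 3.3615
  s(V) = √(3.2) = 1.7889

Step 3 — r_{ij} = s_{ij} / (s_i · s_j):
  r[U,U] = 1 (diagonal).
  r[U,V] = 5.6 / (3.3615 · 1.7889) = 5.6 / 6.0133 = 0.9313
  r[V,V] = 1 (diagonal).

R is symmetric with unit diagonal. Assembling:

R = [[1, 0.9313],
 [0.9313, 1]]


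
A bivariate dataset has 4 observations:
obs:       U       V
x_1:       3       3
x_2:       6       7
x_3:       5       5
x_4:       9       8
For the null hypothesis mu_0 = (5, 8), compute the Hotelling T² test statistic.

Step 1 — sample mean vector:
  mean(U) = (3 + 6 + 5 + 9) / 4 = 23/4 = 5.75
  mean(V) = (3 + 7 + 5 + 8) / 4 = 23/4 = 5.75
  x̄ = (5.75, 5.75),  deviation x̄ - mu_0 = (5.75, 5.75) - (5, 8) = (0.75, -2.25).

Step 2 — sample covariance matrix, S[i,j] = (1/(n-1)) · Σ_k (x_{k,i} - mean_i) · (x_{k,j} - mean_j), divisor n-1 = 3:
  S[U,U] = ((-2.75)·(-2.75) + (0.25)·(0.25) + (-0.75)·(-0.75) + (3.25)·(3.25)) / 3 = 18.75/3 = 6.25
  S[U,V] = ((-2.75)·(-2.75) + (0.25)·(1.25) + (-0.75)·(-0.75) + (3.25)·(2.25)) / 3 = 15.75/3 = 5.25
  S[V,V] = ((-2.75)·(-2.75) + (1.25)·(1.25) + (-0.75)·(-0.75) + (2.25)·(2.25)) / 3 = 14.75/3 = 4.9167
  S = [[6.25, 5.25],
 [5.25, 4.9167]].

Step 3 — invert S. det(S) = 6.25·4.9167 - (5.25)² = 3.1667.
  S^{-1} = (1/det) · [[d, -b], [-b, a]] = [[1.5526, -1.6579],
 [-1.6579, 1.9737]].

Step 4 — quadratic form (x̄ - mu_0)^T · S^{-1} · (x̄ - mu_0):
  S^{-1} · (x̄ - mu_0) = (4.8947, -5.6842),
  (x̄ - mu_0)^T · [...] = (0.75)·(4.8947) + (-2.25)·(-5.6842) = 16.4605.

Step 5 — scale by n: T² = 4 · 16.4605 = 65.8421.

T² ≈ 65.8421


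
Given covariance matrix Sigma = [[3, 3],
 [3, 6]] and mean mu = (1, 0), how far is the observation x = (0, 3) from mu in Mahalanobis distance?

Step 1 — centre the observation: (x - mu) = (-1, 3).

Step 2 — invert Sigma. det(Sigma) = 3·6 - (3)² = 9.
  Sigma^{-1} = (1/det) · [[d, -b], [-b, a]] = [[0.6667, -0.3333],
 [-0.3333, 0.3333]].

Step 3 — form the quadratic (x - mu)^T · Sigma^{-1} · (x - mu):
  Sigma^{-1} · (x - mu) = (-1.6667, 1.3333).
  (x - mu)^T · [Sigma^{-1} · (x - mu)] = (-1)·(-1.6667) + (3)·(1.3333) = 5.6667.

Step 4 — take square root: d = √(5.6667) ≈ 2.3805.

d(x, mu) = √(5.6667) ≈ 2.3805


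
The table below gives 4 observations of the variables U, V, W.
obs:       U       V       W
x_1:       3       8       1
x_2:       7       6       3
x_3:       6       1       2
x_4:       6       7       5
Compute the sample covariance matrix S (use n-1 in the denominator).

Step 1 — column means:
  mean(U) = (3 + 7 + 6 + 6) / 4 = 22/4 = 5.5
  mean(V) = (8 + 6 + 1 + 7) / 4 = 22/4 = 5.5
  mean(W) = (1 + 3 + 2 + 5) / 4 = 11/4 = 2.75

Step 2 — sample covariance S[i,j] = (1/(n-1)) · Σ_k (x_{k,i} - mean_i) · (x_{k,j} - mean_j), with n-1 = 3.
  S[U,U] = ((-2.5)·(-2.5) + (1.5)·(1.5) + (0.5)·(0.5) + (0.5)·(0.5)) / 3 = 9/3 = 3
  S[U,V] = ((-2.5)·(2.5) + (1.5)·(0.5) + (0.5)·(-4.5) + (0.5)·(1.5)) / 3 = -7/3 = -2.3333
  S[U,W] = ((-2.5)·(-1.75) + (1.5)·(0.25) + (0.5)·(-0.75) + (0.5)·(2.25)) / 3 = 5.5/3 = 1.8333
  S[V,V] = ((2.5)·(2.5) + (0.5)·(0.5) + (-4.5)·(-4.5) + (1.5)·(1.5)) / 3 = 29/3 = 9.6667
  S[V,W] = ((2.5)·(-1.75) + (0.5)·(0.25) + (-4.5)·(-0.75) + (1.5)·(2.25)) / 3 = 2.5/3 = 0.8333
  S[W,W] = ((-1.75)·(-1.75) + (0.25)·(0.25) + (-0.75)·(-0.75) + (2.25)·(2.25)) / 3 = 8.75/3 = 2.9167

S is symmetric (S[j,i] = S[i,j]). Assembling:

S = [[3, -2.3333, 1.8333],
 [-2.3333, 9.6667, 0.8333],
 [1.8333, 0.8333, 2.9167]]


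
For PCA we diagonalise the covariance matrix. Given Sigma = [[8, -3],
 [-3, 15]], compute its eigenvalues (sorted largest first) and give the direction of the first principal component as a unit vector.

Step 1 — characteristic polynomial of 2×2 Sigma:
  det(Sigma - λI) = λ² - trace · λ + det = 0.
  trace = 8 + 15 = 23, det = 8·15 - (-3)² = 111.
Step 2 — discriminant:
  Δ = trace² - 4·det = 529 - 444 = 85.
Step 3 — eigenvalues:
  λ = (trace ± √Δ)/2 = (23 ± 9.2195)/2,
  λ_1 = 16.1098,  λ_2 = 6.8902.

Step 4 — unit eigenvector for λ_1: solve (Sigma - λ_1 I)v = 0. First row:
  (8 - 16.1098)·v_x + (-3)·v_y = 0, i.e. (-8.1098)·v_x + (-3)·v_y = 0,
  so v ∝ (b, λ_1 - a) = (-3, 8.1098); multiply by -1 so the first entry is positive: u = (3, -8.1098).
  ||u|| = √((3)² + (-8.1098)²) = √(74.7684) ≈ 8.6469,
  v_1 = u/||u|| ≈ (0.3469, -0.9379) (||v_1|| = 1).

λ_1 = 16.1098,  λ_2 = 6.8902;  v_1 ≈ (0.3469, -0.9379)


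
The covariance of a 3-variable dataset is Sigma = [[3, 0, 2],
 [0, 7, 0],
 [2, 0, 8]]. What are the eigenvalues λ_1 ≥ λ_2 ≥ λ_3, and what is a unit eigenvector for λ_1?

Step 1 — characteristic polynomial p(λ) = det(λI - Sigma) = λ³ - tr·λ² + c_1·λ - det, where tr = trace, c_1 = sum of the principal 2×2 minors, det = det(Sigma):
  tr = 3 + 7 + 8 = 18,
  c_1 = (3·7 - (0)²) + (3·8 - (2)²) + (7·8 - (0)²) = 21 + 20 + 56 = 97,
  det = 3·(7·8 - (0)²) - (0)·((0)·8 - (0)·(2)) + (2)·((0)·(0) - 7·(2)) = 3·(56) - (0)·(0) + (2)·(-14) = 140.
  So p(λ) = λ³ - 18λ² + 97λ - 140.
Step 2 — look for an integer root (rational root theorem: any rational root is an integer divisor of 140). Testing λ = 7:
  p(7) = 343 - 882 + 679 - 140 = 0  ✓
  Dividing out (λ - 7): p(λ) = (λ - 7)(λ² - 11λ + 20).
Step 3 — remaining eigenvalues from the quadratic λ² - 11λ + 20 = 0:
  Δ = 11² - 4·20 = 121 - 80 = 41,  λ = (11 ± √41)/2 = (11 ± 6.4031)/2 ≈ 8.7016 or 2.2984.
  Sorted: λ_1 = 8.7016,  λ_2 = 7,  λ_3 = 2.2984  (check: sum = 18 = tr ✓).

Step 4 — unit eigenvector for λ_1 ≈ 8.7016: v spans the null space of (Sigma - λ_1 I), whose rows are
  r_1 = (-5.7016, 0, 2),  r_2 = (0, -1.7016, 0),  r_3 = (2, 0, -0.7016).
  v is orthogonal to every row, so take v ∝ r_1 × r_2 = ((0)·(0) - (2)·(-1.7016), (2)·(0) - (-5.7016)·(0), (-5.7016)·(-1.7016) - (0)·(0)) ≈ (3.4031, 0, 9.7016).
  Let u = (3.4031, 0, 9.7016).
  ||u|| = √((3.4031)² + (0)² + (9.7016)²) = √(105.7016) ≈ 10.2811,  v_1 = u/||u|| ≈ (0.331, 0, 0.9436) (||v_1|| = 1).

λ_1 = 8.7016,  λ_2 = 7,  λ_3 = 2.2984;  v_1 ≈ (0.331, 0, 0.9436)


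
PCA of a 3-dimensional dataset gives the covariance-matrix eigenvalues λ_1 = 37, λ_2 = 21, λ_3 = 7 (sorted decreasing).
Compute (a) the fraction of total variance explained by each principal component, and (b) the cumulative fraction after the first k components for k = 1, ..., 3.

Step 1 — total variance = trace(Sigma) = Σ λ_i = 37 + 21 + 7 = 65.

Step 2 — fraction explained by component i = λ_i / Σ λ:
  PC1: 37/65 = 0.5692
  PC2: 21/65 = 0.3231
  PC3: 7/65 = 0.1077

Step 3 — cumulative fraction after k components = (λ_1 + ... + λ_k) / Σ λ:
  k = 1: 37/65 = 0.5692
  k = 2: (37 + 21)/65 = 58/65 = 0.8923
  k = 3: (37 + 21 + 7)/65 = 65/65 = 1

Summary (fraction, with percent):

explained: PC1 0.5692 (56.92%), PC2 0.3231 (32.31%), PC3 0.1077 (10.77%);  cumulative: 0.5692, 0.8923, 1


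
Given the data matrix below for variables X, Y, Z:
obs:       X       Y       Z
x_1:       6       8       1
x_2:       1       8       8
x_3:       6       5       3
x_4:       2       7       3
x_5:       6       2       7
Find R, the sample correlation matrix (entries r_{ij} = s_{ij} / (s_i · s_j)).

Step 1 — column means:
  mean(X) = (6 + 1 + 6 + 2 + 6) / 5 = 21/5 = 4.2
  mean(Y) = (8 + 8 + 5 + 7 + 2) / 5 = 30/5 = 6
  mean(Z) = (1 + 8 + 3 + 3 + 7) / 5 = 22/5 = 4.4

Step 2 — sample variances and covariances s[i,j] = (1/(n-1)) · Σ_k (x_{k,i} - mean_i) · (x_{k,j} - mean_j), with n-1 = 4:
  s[X,X] = ((1.8)·(1.8) + (-3.2)·(-3.2) + (1.8)·(1.8) + (-2.2)·(-2.2) + (1.8)·(1.8)) / 4 = 24.8/4 = 6.2
  s[X,Y] = ((1.8)·(2) + (-3.2)·(2) + (1.8)·(-1) + (-2.2)·(1) + (1.8)·(-4)) / 4 = -14/4 = -3.5
  s[X,Z] = ((1.8)·(-3.4) + (-3.2)·(3.6) + (1.8)·(-1.4) + (-2.2)·(-1.4) + (1.8)·(2.6)) / 4 = -12.4/4 = -3.1
  s[Y,Y] = ((2)·(2) + (2)·(2) + (-1)·(-1) + (1)·(1) + (-4)·(-4)) / 4 = 26/4 = 6.5
  s[Y,Z] = ((2)·(-3.4) + (2)·(3.6) + (-1)·(-1.4) + (1)·(-1.4) + (-4)·(2.6)) / 4 = -10/4 = -2.5
  s[Z,Z] = ((-3.4)·(-3.4) + (3.6)·(3.6) + (-1.4)·(-1.4) + (-1.4)·(-1.4) + (2.6)·(2.6)) / 4 = 35.2/4 = 8.8
  Sample standard deviations s_i = √(s[i,i]):
  s(X) = √(6.2) = 2.49
  s(Y) = √(6.5) = 2.5495
  s(Z) = √(8.8) = 2.9665

Step 3 — r_{ij} = s_{ij} / (s_i · s_j):
  r[X,X] = 1 (diagonal).
  r[X,Y] = -3.5 / (2.49 · 2.5495) = -3.5 / 6.3482 = -0.5513
  r[X,Z] = -3.1 / (2.49 · 2.9665) = -3.1 / 7.3865 = -0.4197
  r[Y,Y] = 1 (diagonal).
  r[Y,Z] = -2.5 / (2.5495 · 2.9665) = -2.5 / 7.5631 = -0.3306
  r[Z,Z] = 1 (diagonal).

R is symmetric with unit diagonal. Assembling:

R = [[1, -0.5513, -0.4197],
 [-0.5513, 1, -0.3306],
 [-0.4197, -0.3306, 1]]


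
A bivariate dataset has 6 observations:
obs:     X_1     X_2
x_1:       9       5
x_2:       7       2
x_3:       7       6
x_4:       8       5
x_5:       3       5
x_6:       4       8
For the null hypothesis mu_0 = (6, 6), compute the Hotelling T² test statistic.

Step 1 — sample mean vector:
  mean(X_1) = (9 + 7 + 7 + 8 + 3 + 4) / 6 = 38/6 = 6.3333
  mean(X_2) = (5 + 2 + 6 + 5 + 5 + 8) / 6 = 31/6 = 5.1667
  x̄ = (6.3333, 5.1667),  deviation x̄ - mu_0 = (6.3333, 5.1667) - (6, 6) = (0.3333, -0.8333).

Step 2 — sample covariance matrix, S[i,j] = (1/(n-1)) · Σ_k (x_{k,i} - mean_i) · (x_{k,j} - mean_j), divisor n-1 = 5:
  S[X_1,X_1] = ((2.6667)·(2.6667) + (0.6667)·(0.6667) + (0.6667)·(0.6667) + (1.6667)·(1.6667) + (-3.3333)·(-3.3333) + (-2.3333)·(-2.3333)) / 5 = 27.3333/5 = 5.4667
  S[X_1,X_2] = ((2.6667)·(-0.1667) + (0.6667)·(-3.1667) + (0.6667)·(0.8333) + (1.6667)·(-0.1667) + (-3.3333)·(-0.1667) + (-2.3333)·(2.8333)) / 5 = -8.3333/5 = -1.6667
  S[X_2,X_2] = ((-0.1667)·(-0.1667) + (-3.1667)·(-3.1667) + (0.8333)·(0.8333) + (-0.1667)·(-0.1667) + (-0.1667)·(-0.1667) + (2.8333)·(2.8333)) / 5 = 18.8333/5 = 3.7667
  S = [[5.4667, -1.6667],
 [-1.6667, 3.7667]].

Step 3 — invert S. det(S) = 5.4667·3.7667 - (-1.6667)² = 17.8133.
  S^{-1} = (1/det) · [[d, -b], [-b, a]] = [[0.2115, 0.0936],
 [0.0936, 0.3069]].

Step 4 — quadratic form (x̄ - mu_0)^T · S^{-1} · (x̄ - mu_0):
  S^{-1} · (x̄ - mu_0) = (-0.0075, -0.2246),
  (x̄ - mu_0)^T · [...] = (0.3333)·(-0.0075) + (-0.8333)·(-0.2246) = 0.1846.

Step 5 — scale by n: T² = 6 · 0.1846 = 1.1078.

T² ≈ 1.1078


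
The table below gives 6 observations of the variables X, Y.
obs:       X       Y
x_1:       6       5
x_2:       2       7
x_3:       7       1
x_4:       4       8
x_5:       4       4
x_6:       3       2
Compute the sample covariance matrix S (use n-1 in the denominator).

Step 1 — column means:
  mean(X) = (6 + 2 + 7 + 4 + 4 + 3) / 6 = 26/6 = 4.3333
  mean(Y) = (5 + 7 + 1 + 8 + 4 + 2) / 6 = 27/6 = 4.5

Step 2 — sample covariance S[i,j] = (1/(n-1)) · Σ_k (x_{k,i} - mean_i) · (x_{k,j} - mean_j), with n-1 = 5.
  S[X,X] = ((1.6667)·(1.6667) + (-2.3333)·(-2.3333) + (2.6667)·(2.6667) + (-0.3333)·(-0.3333) + (-0.3333)·(-0.3333) + (-1.3333)·(-1.3333)) / 5 = 17.3333/5 = 3.4667
  S[X,Y] = ((1.6667)·(0.5) + (-2.3333)·(2.5) + (2.6667)·(-3.5) + (-0.3333)·(3.5) + (-0.3333)·(-0.5) + (-1.3333)·(-2.5)) / 5 = -12/5 = -2.4
  S[Y,Y] = ((0.5)·(0.5) + (2.5)·(2.5) + (-3.5)·(-3.5) + (3.5)·(3.5) + (-0.5)·(-0.5) + (-2.5)·(-2.5)) / 5 = 37.5/5 = 7.5

S is symmetric (S[j,i] = S[i,j]). Assembling:

S = [[3.4667, -2.4],
 [-2.4, 7.5]]


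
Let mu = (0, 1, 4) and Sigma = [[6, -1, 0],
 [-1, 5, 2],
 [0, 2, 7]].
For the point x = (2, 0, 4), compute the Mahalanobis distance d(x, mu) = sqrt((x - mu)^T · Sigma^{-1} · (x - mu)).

Step 1 — centre the observation: (x - mu) = (2, -1, 0).

Step 2 — invert Sigma (cofactor / det for 3×3, or solve directly):
  Sigma^{-1} = [[0.1732, 0.0391, -0.0112],
 [0.0391, 0.2346, -0.067],
 [-0.0112, -0.067, 0.162]].

Step 3 — form the quadratic (x - mu)^T · Sigma^{-1} · (x - mu):
  Sigma^{-1} · (x - mu) = (0.3073, -0.1564, 0.0447).
  (x - mu)^T · [Sigma^{-1} · (x - mu)] = (2)·(0.3073) + (-1)·(-0.1564) + (0)·(0.0447) = 0.7709.

Step 4 — take square root: d = √(0.7709) ≈ 0.878.

d(x, mu) = √(0.7709) ≈ 0.878


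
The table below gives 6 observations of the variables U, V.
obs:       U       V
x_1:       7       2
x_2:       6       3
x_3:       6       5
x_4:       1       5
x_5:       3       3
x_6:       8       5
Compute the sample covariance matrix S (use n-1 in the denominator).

Step 1 — column means:
  mean(U) = (7 + 6 + 6 + 1 + 3 + 8) / 6 = 31/6 = 5.1667
  mean(V) = (2 + 3 + 5 + 5 + 3 + 5) / 6 = 23/6 = 3.8333

Step 2 — sample covariance S[i,j] = (1/(n-1)) · Σ_k (x_{k,i} - mean_i) · (x_{k,j} - mean_j), with n-1 = 5.
  S[U,U] = ((1.8333)·(1.8333) + (0.8333)·(0.8333) + (0.8333)·(0.8333) + (-4.1667)·(-4.1667) + (-2.1667)·(-2.1667) + (2.8333)·(2.8333)) / 5 = 34.8333/5 = 6.9667
  S[U,V] = ((1.8333)·(-1.8333) + (0.8333)·(-0.8333) + (0.8333)·(1.1667) + (-4.1667)·(1.1667) + (-2.1667)·(-0.8333) + (2.8333)·(1.1667)) / 5 = -2.8333/5 = -0.5667
  S[V,V] = ((-1.8333)·(-1.8333) + (-0.8333)·(-0.8333) + (1.1667)·(1.1667) + (1.1667)·(1.1667) + (-0.8333)·(-0.8333) + (1.1667)·(1.1667)) / 5 = 8.8333/5 = 1.7667

S is symmetric (S[j,i] = S[i,j]). Assembling:

S = [[6.9667, -0.5667],
 [-0.5667, 1.7667]]


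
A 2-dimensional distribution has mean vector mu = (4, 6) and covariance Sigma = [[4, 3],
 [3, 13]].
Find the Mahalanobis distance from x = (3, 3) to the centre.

Step 1 — centre the observation: (x - mu) = (-1, -3).

Step 2 — invert Sigma. det(Sigma) = 4·13 - (3)² = 43.
  Sigma^{-1} = (1/det) · [[d, -b], [-b, a]] = [[0.3023, -0.0698],
 [-0.0698, 0.093]].

Step 3 — form the quadratic (x - mu)^T · Sigma^{-1} · (x - mu):
  Sigma^{-1} · (x - mu) = (-0.093, -0.2093).
  (x - mu)^T · [Sigma^{-1} · (x - mu)] = (-1)·(-0.093) + (-3)·(-0.2093) = 0.7209.

Step 4 — take square root: d = √(0.7209) ≈ 0.8491.

d(x, mu) = √(0.7209) ≈ 0.8491


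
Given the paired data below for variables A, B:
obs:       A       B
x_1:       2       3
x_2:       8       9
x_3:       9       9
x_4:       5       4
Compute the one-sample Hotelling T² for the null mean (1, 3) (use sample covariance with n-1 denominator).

Step 1 — sample mean vector:
  mean(A) = (2 + 8 + 9 + 5) / 4 = 24/4 = 6
  mean(B) = (3 + 9 + 9 + 4) / 4 = 25/4 = 6.25
  x̄ = (6, 6.25),  deviation x̄ - mu_0 = (6, 6.25) - (1, 3) = (5, 3.25).

Step 2 — sample covariance matrix, S[i,j] = (1/(n-1)) · Σ_k (x_{k,i} - mean_i) · (x_{k,j} - mean_j), divisor n-1 = 3:
  S[A,A] = ((-4)·(-4) + (2)·(2) + (3)·(3) + (-1)·(-1)) / 3 = 30/3 = 10
  S[A,B] = ((-4)·(-3.25) + (2)·(2.75) + (3)·(2.75) + (-1)·(-2.25)) / 3 = 29/3 = 9.6667
  S[B,B] = ((-3.25)·(-3.25) + (2.75)·(2.75) + (2.75)·(2.75) + (-2.25)·(-2.25)) / 3 = 30.75/3 = 10.25
  S = [[10, 9.6667],
 [9.6667, 10.25]].

Step 3 — invert S. det(S) = 10·10.25 - (9.6667)² = 9.0556.
  S^{-1} = (1/det) · [[d, -b], [-b, a]] = [[1.1319, -1.0675],
 [-1.0675, 1.1043]].

Step 4 — quadratic form (x̄ - mu_0)^T · S^{-1} · (x̄ - mu_0):
  S^{-1} · (x̄ - mu_0) = (2.1902, -1.7485),
  (x̄ - mu_0)^T · [...] = (5)·(2.1902) + (3.25)·(-1.7485) = 5.2684.

Step 5 — scale by n: T² = 4 · 5.2684 = 21.0736.

T² ≈ 21.0736


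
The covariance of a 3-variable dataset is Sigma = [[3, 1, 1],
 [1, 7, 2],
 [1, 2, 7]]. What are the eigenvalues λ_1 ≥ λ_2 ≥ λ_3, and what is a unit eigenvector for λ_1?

Step 1 — characteristic polynomial p(λ) = det(λI - Sigma) = λ³ - tr·λ² + c_1·λ - det, where tr = trace, c_1 = sum of the principal 2×2 minors, det = det(Sigma):
  tr = 3 + 7 + 7 = 17,
  c_1 = (3·7 - (1)²) + (3·7 - (1)²) + (7·7 - (2)²) = 20 + 20 + 45 = 85,
  det = 3·(7·7 - (2)²) - (1)·((1)·7 - (2)·(1)) + (1)·((1)·(2) - 7·(1)) = 3·(45) - (1)·(5) + (1)·(-5) = 125.
  So p(λ) = λ³ - 17λ² + 85λ - 125.
Step 2 — look for an integer root (rational root theorem: any rational root is an integer divisor of 125). Testing λ = 5:
  p(5) = 125 - 425 + 425 - 125 = 0  ✓
  Dividing out (λ - 5): p(λ) = (λ - 5)(λ² - 12λ + 25).
Step 3 — remaining eigenvalues from the quadratic λ² - 12λ + 25 = 0:
  Δ = 12² - 4·25 = 144 - 100 = 44,  λ = (12 ± √44)/2 = (12 ± 6.6332)/2 ≈ 9.3166 or 2.6834.
  Sorted: λ_1 = 9.3166,  λ_2 = 5,  λ_3 = 2.6834  (check: sum = 17 = tr ✓).

Step 4 — unit eigenvector for λ_1 ≈ 9.3166: v spans the null space of (Sigma - λ_1 I), whose rows are
  r_1 = (-6.3166, 1, 1),  r_2 = (1, -2.3166, 2),  r_3 = (1, 2, -2.3166).
  v is orthogonal to every row, so take v ∝ r_1 × r_2 = ((1)·(2) - (1)·(-2.3166), (1)·(1) - (-6.3166)·(2), (-6.3166)·(-2.3166) - (1)·(1)) ≈ (4.3166, 13.6332, 13.6332).
  Let u = (4.3166, 13.6332, 13.6332).
  ||u|| = √((4.3166)² + (13.6332)² + (13.6332)²) = √(390.3642) ≈ 19.7576,  v_1 = u/||u|| ≈ (0.2185, 0.69, 0.69) (||v_1|| = 1).

λ_1 = 9.3166,  λ_2 = 5,  λ_3 = 2.6834;  v_1 ≈ (0.2185, 0.69, 0.69)


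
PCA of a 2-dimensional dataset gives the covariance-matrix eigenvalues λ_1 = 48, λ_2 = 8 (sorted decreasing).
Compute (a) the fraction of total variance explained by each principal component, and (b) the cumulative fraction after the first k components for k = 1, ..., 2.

Step 1 — total variance = trace(Sigma) = Σ λ_i = 48 + 8 = 56.

Step 2 — fraction explained by component i = λ_i / Σ λ:
  PC1: 48/56 = 0.8571
  PC2: 8/56 = 0.1429

Step 3 — cumulative fraction after k components = (λ_1 + ... + λ_k) / Σ λ:
  k = 1: 48/56 = 0.8571
  k = 2: (48 + 8)/56 = 56/56 = 1

Summary (fraction, with percent):

explained: PC1 0.8571 (85.71%), PC2 0.1429 (14.29%);  cumulative: 0.8571, 1


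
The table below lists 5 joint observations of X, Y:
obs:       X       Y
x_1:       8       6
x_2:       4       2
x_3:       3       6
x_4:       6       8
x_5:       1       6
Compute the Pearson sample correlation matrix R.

Step 1 — column means:
  mean(X) = (8 + 4 + 3 + 6 + 1) / 5 = 22/5 = 4.4
  mean(Y) = (6 + 2 + 6 + 8 + 6) / 5 = 28/5 = 5.6

Step 2 — sample variances and covariances s[i,j] = (1/(n-1)) · Σ_k (x_{k,i} - mean_i) · (x_{k,j} - mean_j), with n-1 = 4:
  s[X,X] = ((3.6)·(3.6) + (-0.4)·(-0.4) + (-1.4)·(-1.4) + (1.6)·(1.6) + (-3.4)·(-3.4)) / 4 = 29.2/4 = 7.3
  s[X,Y] = ((3.6)·(0.4) + (-0.4)·(-3.6) + (-1.4)·(0.4) + (1.6)·(2.4) + (-3.4)·(0.4)) / 4 = 4.8/4 = 1.2
  s[Y,Y] = ((0.4)·(0.4) + (-3.6)·(-3.6) + (0.4)·(0.4) + (2.4)·(2.4) + (0.4)·(0.4)) / 4 = 19.2/4 = 4.8
  Sample standard deviations s_i = √(s[i,i]):
  s(X) = √(7.3) = 2.7019
  s(Y) = √(4.8) = 2.1909

Step 3 — r_{ij} = s_{ij} / (s_i · s_j):
  r[X,X] = 1 (diagonal).
  r[X,Y] = 1.2 / (2.7019 · 2.1909) = 1.2 / 5.9195 = 0.2027
  r[Y,Y] = 1 (diagonal).

R is symmetric with unit diagonal. Assembling:

R = [[1, 0.2027],
 [0.2027, 1]]


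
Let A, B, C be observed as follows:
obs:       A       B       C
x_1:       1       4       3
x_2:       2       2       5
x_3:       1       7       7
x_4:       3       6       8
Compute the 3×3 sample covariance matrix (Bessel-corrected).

Step 1 — column means:
  mean(A) = (1 + 2 + 1 + 3) / 4 = 7/4 = 1.75
  mean(B) = (4 + 2 + 7 + 6) / 4 = 19/4 = 4.75
  mean(C) = (3 + 5 + 7 + 8) / 4 = 23/4 = 5.75

Step 2 — sample covariance S[i,j] = (1/(n-1)) · Σ_k (x_{k,i} - mean_i) · (x_{k,j} - mean_j), with n-1 = 3.
  S[A,A] = ((-0.75)·(-0.75) + (0.25)·(0.25) + (-0.75)·(-0.75) + (1.25)·(1.25)) / 3 = 2.75/3 = 0.9167
  S[A,B] = ((-0.75)·(-0.75) + (0.25)·(-2.75) + (-0.75)·(2.25) + (1.25)·(1.25)) / 3 = -0.25/3 = -0.0833
  S[A,C] = ((-0.75)·(-2.75) + (0.25)·(-0.75) + (-0.75)·(1.25) + (1.25)·(2.25)) / 3 = 3.75/3 = 1.25
  S[B,B] = ((-0.75)·(-0.75) + (-2.75)·(-2.75) + (2.25)·(2.25) + (1.25)·(1.25)) / 3 = 14.75/3 = 4.9167
  S[B,C] = ((-0.75)·(-2.75) + (-2.75)·(-0.75) + (2.25)·(1.25) + (1.25)·(2.25)) / 3 = 9.75/3 = 3.25
  S[C,C] = ((-2.75)·(-2.75) + (-0.75)·(-0.75) + (1.25)·(1.25) + (2.25)·(2.25)) / 3 = 14.75/3 = 4.9167

S is symmetric (S[j,i] = S[i,j]). Assembling:

S = [[0.9167, -0.0833, 1.25],
 [-0.0833, 4.9167, 3.25],
 [1.25, 3.25, 4.9167]]


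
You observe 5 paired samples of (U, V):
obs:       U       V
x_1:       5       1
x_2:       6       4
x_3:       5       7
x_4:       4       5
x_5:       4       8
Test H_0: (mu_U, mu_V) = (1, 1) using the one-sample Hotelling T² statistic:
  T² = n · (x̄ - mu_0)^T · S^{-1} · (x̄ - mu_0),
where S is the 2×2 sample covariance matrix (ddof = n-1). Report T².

Step 1 — sample mean vector:
  mean(U) = (5 + 6 + 5 + 4 + 4) / 5 = 24/5 = 4.8
  mean(V) = (1 + 4 + 7 + 5 + 8) / 5 = 25/5 = 5
  x̄ = (4.8, 5),  deviation x̄ - mu_0 = (4.8, 5) - (1, 1) = (3.8, 4).

Step 2 — sample covariance matrix, S[i,j] = (1/(n-1)) · Σ_k (x_{k,i} - mean_i) · (x_{k,j} - mean_j), divisor n-1 = 4:
  S[U,U] = ((0.2)·(0.2) + (1.2)·(1.2) + (0.2)·(0.2) + (-0.8)·(-0.8) + (-0.8)·(-0.8)) / 4 = 2.8/4 = 0.7
  S[U,V] = ((0.2)·(-4) + (1.2)·(-1) + (0.2)·(2) + (-0.8)·(0) + (-0.8)·(3)) / 4 = -4/4 = -1
  S[V,V] = ((-4)·(-4) + (-1)·(-1) + (2)·(2) + (0)·(0) + (3)·(3)) / 4 = 30/4 = 7.5
  S = [[0.7, -1],
 [-1, 7.5]].

Step 3 — invert S. det(S) = 0.7·7.5 - (-1)² = 4.25.
  S^{-1} = (1/det) · [[d, -b], [-b, a]] = [[1.7647, 0.2353],
 [0.2353, 0.1647]].

Step 4 — quadratic form (x̄ - mu_0)^T · S^{-1} · (x̄ - mu_0):
  S^{-1} · (x̄ - mu_0) = (7.6471, 1.5529),
  (x̄ - mu_0)^T · [...] = (3.8)·(7.6471) + (4)·(1.5529) = 35.2706.

Step 5 — scale by n: T² = 5 · 35.2706 = 176.3529.

T² ≈ 176.3529


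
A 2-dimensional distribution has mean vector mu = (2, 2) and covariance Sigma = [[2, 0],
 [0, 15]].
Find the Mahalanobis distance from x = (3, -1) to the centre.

Step 1 — centre the observation: (x - mu) = (1, -3).

Step 2 — invert Sigma. det(Sigma) = 2·15 - (0)² = 30.
  Sigma^{-1} = (1/det) · [[d, -b], [-b, a]] = [[0.5, 0],
 [0, 0.0667]].

Step 3 — form the quadratic (x - mu)^T · Sigma^{-1} · (x - mu):
  Sigma^{-1} · (x - mu) = (0.5, -0.2).
  (x - mu)^T · [Sigma^{-1} · (x - mu)] = (1)·(0.5) + (-3)·(-0.2) = 1.1.

Step 4 — take square root: d = √(1.1) ≈ 1.0488.

d(x, mu) = √(1.1) ≈ 1.0488


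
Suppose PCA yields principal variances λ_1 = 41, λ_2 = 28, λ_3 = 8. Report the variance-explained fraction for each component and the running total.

Step 1 — total variance = trace(Sigma) = Σ λ_i = 41 + 28 + 8 = 77.

Step 2 — fraction explained by component i = λ_i / Σ λ:
  PC1: 41/77 = 0.5325
  PC2: 28/77 = 0.3636
  PC3: 8/77 = 0.1039

Step 3 — cumulative fraction after k components = (λ_1 + ... + λ_k) / Σ λ:
  k = 1: 41/77 = 0.5325
  k = 2: (41 + 28)/77 = 69/77 = 0.8961
  k = 3: (41 + 28 + 8)/77 = 77/77 = 1

Summary (fraction, with percent):

explained: PC1 0.5325 (53.25%), PC2 0.3636 (36.36%), PC3 0.1039 (10.39%);  cumulative: 0.5325, 0.8961, 1


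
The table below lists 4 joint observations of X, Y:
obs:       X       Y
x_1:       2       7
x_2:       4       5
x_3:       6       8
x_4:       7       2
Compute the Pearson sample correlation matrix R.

Step 1 — column means:
  mean(X) = (2 + 4 + 6 + 7) / 4 = 19/4 = 4.75
  mean(Y) = (7 + 5 + 8 + 2) / 4 = 22/4 = 5.5

Step 2 — sample variances and covariances s[i,j] = (1/(n-1)) · Σ_k (x_{k,i} - mean_i) · (x_{k,j} - mean_j), with n-1 = 3:
  s[X,X] = ((-2.75)·(-2.75) + (-0.75)·(-0.75) + (1.25)·(1.25) + (2.25)·(2.25)) / 3 = 14.75/3 = 4.9167
  s[X,Y] = ((-2.75)·(1.5) + (-0.75)·(-0.5) + (1.25)·(2.5) + (2.25)·(-3.5)) / 3 = -8.5/3 = -2.8333
  s[Y,Y] = ((1.5)·(1.5) + (-0.5)·(-0.5) + (2.5)·(2.5) + (-3.5)·(-3.5)) / 3 = 21/3 = 7
  Sample standard deviations s_i = √(s[i,i]):
  s(X) = √(4.9167) = 2.2174
  s(Y) = √(7) = 2.6458

Step 3 — r_{ij} = s_{ij} / (s_i · s_j):
  r[X,X] = 1 (diagonal).
  r[X,Y] = -2.8333 / (2.2174 · 2.6458) = -2.8333 / 5.8666 = -0.483
  r[Y,Y] = 1 (diagonal).

R is symmetric with unit diagonal. Assembling:

R = [[1, -0.483],
 [-0.483, 1]]


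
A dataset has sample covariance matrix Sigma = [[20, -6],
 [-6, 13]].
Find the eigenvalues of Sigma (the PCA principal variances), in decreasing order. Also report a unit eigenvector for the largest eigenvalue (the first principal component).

Step 1 — characteristic polynomial of 2×2 Sigma:
  det(Sigma - λI) = λ² - trace · λ + det = 0.
  trace = 20 + 13 = 33, det = 20·13 - (-6)² = 224.
Step 2 — discriminant:
  Δ = trace² - 4·det = 1089 - 896 = 193.
Step 3 — eigenvalues:
  λ = (trace ± √Δ)/2 = (33 ± 13.8924)/2,
  λ_1 = 23.4462,  λ_2 = 9.5538.

Step 4 — unit eigenvector for λ_1: solve (Sigma - λ_1 I)v = 0. First row:
  (20 - 23.4462)·v_x + (-6)·v_y = 0, i.e. (-3.4462)·v_x + (-6)·v_y = 0,
  so v ∝ (b, λ_1 - a) = (-6, 3.4462); multiply by -1 so the first entry is positive: u = (6, -3.4462).
  ||u|| = √((6)² + (-3.4462)²) = √(47.8764) ≈ 6.9193,
  v_1 = u/||u|| ≈ (0.8671, -0.4981) (||v_1|| = 1).

λ_1 = 23.4462,  λ_2 = 9.5538;  v_1 ≈ (0.8671, -0.4981)


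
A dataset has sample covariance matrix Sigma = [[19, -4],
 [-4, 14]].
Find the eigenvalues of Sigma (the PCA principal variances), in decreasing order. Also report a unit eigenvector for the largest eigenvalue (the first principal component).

Step 1 — characteristic polynomial of 2×2 Sigma:
  det(Sigma - λI) = λ² - trace · λ + det = 0.
  trace = 19 + 14 = 33, det = 19·14 - (-4)² = 250.
Step 2 — discriminant:
  Δ = trace² - 4·det = 1089 - 1000 = 89.
Step 3 — eigenvalues:
  λ = (trace ± √Δ)/2 = (33 ± 9.434)/2,
  λ_1 = 21.217,  λ_2 = 11.783.

Step 4 — unit eigenvector for λ_1: solve (Sigma - λ_1 I)v = 0. First row:
  (19 - 21.217)·v_x + (-4)·v_y = 0, i.e. (-2.217)·v_x + (-4)·v_y = 0,
  so v ∝ (b, λ_1 - a) = (-4, 2.217); multiply by -1 so the first entry is positive: u = (4, -2.217).
  ||u|| = √((4)² + (-2.217)²) = √(20.915) ≈ 4.5733,
  v_1 = u/||u|| ≈ (0.8746, -0.4848) (||v_1|| = 1).

λ_1 = 21.217,  λ_2 = 11.783;  v_1 ≈ (0.8746, -0.4848)


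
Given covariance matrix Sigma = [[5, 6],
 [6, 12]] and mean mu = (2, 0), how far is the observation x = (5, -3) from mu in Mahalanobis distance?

Step 1 — centre the observation: (x - mu) = (3, -3).

Step 2 — invert Sigma. det(Sigma) = 5·12 - (6)² = 24.
  Sigma^{-1} = (1/det) · [[d, -b], [-b, a]] = [[0.5, -0.25],
 [-0.25, 0.2083]].

Step 3 — form the quadratic (x - mu)^T · Sigma^{-1} · (x - mu):
  Sigma^{-1} · (x - mu) = (2.25, -1.375).
  (x - mu)^T · [Sigma^{-1} · (x - mu)] = (3)·(2.25) + (-3)·(-1.375) = 10.875.

Step 4 — take square root: d = √(10.875) ≈ 3.2977.

d(x, mu) = √(10.875) ≈ 3.2977


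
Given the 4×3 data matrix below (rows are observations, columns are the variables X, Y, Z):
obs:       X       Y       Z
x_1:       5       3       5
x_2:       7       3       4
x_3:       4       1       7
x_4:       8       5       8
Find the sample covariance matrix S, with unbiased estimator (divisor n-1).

Step 1 — column means:
  mean(X) = (5 + 7 + 4 + 8) / 4 = 24/4 = 6
  mean(Y) = (3 + 3 + 1 + 5) / 4 = 12/4 = 3
  mean(Z) = (5 + 4 + 7 + 8) / 4 = 24/4 = 6

Step 2 — sample covariance S[i,j] = (1/(n-1)) · Σ_k (x_{k,i} - mean_i) · (x_{k,j} - mean_j), with n-1 = 3.
  S[X,X] = ((-1)·(-1) + (1)·(1) + (-2)·(-2) + (2)·(2)) / 3 = 10/3 = 3.3333
  S[X,Y] = ((-1)·(0) + (1)·(0) + (-2)·(-2) + (2)·(2)) / 3 = 8/3 = 2.6667
  S[X,Z] = ((-1)·(-1) + (1)·(-2) + (-2)·(1) + (2)·(2)) / 3 = 1/3 = 0.3333
  S[Y,Y] = ((0)·(0) + (0)·(0) + (-2)·(-2) + (2)·(2)) / 3 = 8/3 = 2.6667
  S[Y,Z] = ((0)·(-1) + (0)·(-2) + (-2)·(1) + (2)·(2)) / 3 = 2/3 = 0.6667
  S[Z,Z] = ((-1)·(-1) + (-2)·(-2) + (1)·(1) + (2)·(2)) / 3 = 10/3 = 3.3333

S is symmetric (S[j,i] = S[i,j]). Assembling:

S = [[3.3333, 2.6667, 0.3333],
 [2.6667, 2.6667, 0.6667],
 [0.3333, 0.6667, 3.3333]]


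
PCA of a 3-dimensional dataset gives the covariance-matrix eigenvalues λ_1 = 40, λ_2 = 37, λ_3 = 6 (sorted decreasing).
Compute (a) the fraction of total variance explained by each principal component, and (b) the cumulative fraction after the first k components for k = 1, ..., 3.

Step 1 — total variance = trace(Sigma) = Σ λ_i = 40 + 37 + 6 = 83.

Step 2 — fraction explained by component i = λ_i / Σ λ:
  PC1: 40/83 = 0.4819
  PC2: 37/83 = 0.4458
  PC3: 6/83 = 0.0723

Step 3 — cumulative fraction after k components = (λ_1 + ... + λ_k) / Σ λ:
  k = 1: 40/83 = 0.4819
  k = 2: (40 + 37)/83 = 77/83 = 0.9277
  k = 3: (40 + 37 + 6)/83 = 83/83 = 1

Summary (fraction, with percent):

explained: PC1 0.4819 (48.19%), PC2 0.4458 (44.58%), PC3 0.0723 (7.23%);  cumulative: 0.4819, 0.9277, 1


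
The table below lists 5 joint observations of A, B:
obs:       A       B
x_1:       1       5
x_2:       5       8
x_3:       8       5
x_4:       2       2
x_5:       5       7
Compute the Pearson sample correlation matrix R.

Step 1 — column means:
  mean(A) = (1 + 5 + 8 + 2 + 5) / 5 = 21/5 = 4.2
  mean(B) = (5 + 8 + 5 + 2 + 7) / 5 = 27/5 = 5.4

Step 2 — sample variances and covariances s[i,j] = (1/(n-1)) · Σ_k (x_{k,i} - mean_i) · (x_{k,j} - mean_j), with n-1 = 4:
  s[A,A] = ((-3.2)·(-3.2) + (0.8)·(0.8) + (3.8)·(3.8) + (-2.2)·(-2.2) + (0.8)·(0.8)) / 4 = 30.8/4 = 7.7
  s[A,B] = ((-3.2)·(-0.4) + (0.8)·(2.6) + (3.8)·(-0.4) + (-2.2)·(-3.4) + (0.8)·(1.6)) / 4 = 10.6/4 = 2.65
  s[B,B] = ((-0.4)·(-0.4) + (2.6)·(2.6) + (-0.4)·(-0.4) + (-3.4)·(-3.4) + (1.6)·(1.6)) / 4 = 21.2/4 = 5.3
  Sample standard deviations s_i = √(s[i,i]):
  s(A) = √(7.7) = 2.7749
  s(B) = √(5.3) = 2.3022

Step 3 — r_{ij} = s_{ij} / (s_i · s_j):
  r[A,A] = 1 (diagonal).
  r[A,B] = 2.65 / (2.7749 · 2.3022) = 2.65 / 6.3883 = 0.4148
  r[B,B] = 1 (diagonal).

R is symmetric with unit diagonal. Assembling:

R = [[1, 0.4148],
 [0.4148, 1]]


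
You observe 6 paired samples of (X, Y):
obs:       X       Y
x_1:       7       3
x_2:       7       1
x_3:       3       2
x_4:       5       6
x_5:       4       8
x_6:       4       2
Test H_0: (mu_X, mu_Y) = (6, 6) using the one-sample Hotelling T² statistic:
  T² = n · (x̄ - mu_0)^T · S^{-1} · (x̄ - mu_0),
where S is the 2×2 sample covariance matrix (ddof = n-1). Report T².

Step 1 — sample mean vector:
  mean(X) = (7 + 7 + 3 + 5 + 4 + 4) / 6 = 30/6 = 5
  mean(Y) = (3 + 1 + 2 + 6 + 8 + 2) / 6 = 22/6 = 3.6667
  x̄ = (5, 3.6667),  deviation x̄ - mu_0 = (5, 3.6667) - (6, 6) = (-1, -2.3333).

Step 2 — sample covariance matrix, S[i,j] = (1/(n-1)) · Σ_k (x_{k,i} - mean_i) · (x_{k,j} - mean_j), divisor n-1 = 5:
  S[X,X] = ((2)·(2) + (2)·(2) + (-2)·(-2) + (0)·(0) + (-1)·(-1) + (-1)·(-1)) / 5 = 14/5 = 2.8
  S[X,Y] = ((2)·(-0.6667) + (2)·(-2.6667) + (-2)·(-1.6667) + (0)·(2.3333) + (-1)·(4.3333) + (-1)·(-1.6667)) / 5 = -6/5 = -1.2
  S[Y,Y] = ((-0.6667)·(-0.6667) + (-2.6667)·(-2.6667) + (-1.6667)·(-1.6667) + (2.3333)·(2.3333) + (4.3333)·(4.3333) + (-1.6667)·(-1.6667)) / 5 = 37.3333/5 = 7.4667
  S = [[2.8, -1.2],
 [-1.2, 7.4667]].

Step 3 — invert S. det(S) = 2.8·7.4667 - (-1.2)² = 19.4667.
  S^{-1} = (1/det) · [[d, -b], [-b, a]] = [[0.3836, 0.0616],
 [0.0616, 0.1438]].

Step 4 — quadratic form (x̄ - mu_0)^T · S^{-1} · (x̄ - mu_0):
  S^{-1} · (x̄ - mu_0) = (-0.5274, -0.3973),
  (x̄ - mu_0)^T · [...] = (-1)·(-0.5274) + (-2.3333)·(-0.3973) = 1.4543.

Step 5 — scale by n: T² = 6 · 1.4543 = 8.726.

T² ≈ 8.726


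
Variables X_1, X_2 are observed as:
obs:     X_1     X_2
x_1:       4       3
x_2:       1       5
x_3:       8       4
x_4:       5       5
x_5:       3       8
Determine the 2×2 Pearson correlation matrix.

Step 1 — column means:
  mean(X_1) = (4 + 1 + 8 + 5 + 3) / 5 = 21/5 = 4.2
  mean(X_2) = (3 + 5 + 4 + 5 + 8) / 5 = 25/5 = 5

Step 2 — sample variances and covariances s[i,j] = (1/(n-1)) · Σ_k (x_{k,i} - mean_i) · (x_{k,j} - mean_j), with n-1 = 4:
  s[X_1,X_1] = ((-0.2)·(-0.2) + (-3.2)·(-3.2) + (3.8)·(3.8) + (0.8)·(0.8) + (-1.2)·(-1.2)) / 4 = 26.8/4 = 6.7
  s[X_1,X_2] = ((-0.2)·(-2) + (-3.2)·(0) + (3.8)·(-1) + (0.8)·(0) + (-1.2)·(3)) / 4 = -7/4 = -1.75
  s[X_2,X_2] = ((-2)·(-2) + (0)·(0) + (-1)·(-1) + (0)·(0) + (3)·(3)) / 4 = 14/4 = 3.5
  Sample standard deviations s_i = √(s[i,i]):
  s(X_1) = √(6.7) = 2.5884
  s(X_2) = √(3.5) = 1.8708

Step 3 — r_{ij} = s_{ij} / (s_i · s_j):
  r[X_1,X_1] = 1 (diagonal).
  r[X_1,X_2] = -1.75 / (2.5884 · 1.8708) = -1.75 / 4.8425 = -0.3614
  r[X_2,X_2] = 1 (diagonal).

R is symmetric with unit diagonal. Assembling:

R = [[1, -0.3614],
 [-0.3614, 1]]


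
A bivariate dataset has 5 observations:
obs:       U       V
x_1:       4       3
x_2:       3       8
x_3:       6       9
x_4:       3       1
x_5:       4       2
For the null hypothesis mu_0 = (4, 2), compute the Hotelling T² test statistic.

Step 1 — sample mean vector:
  mean(U) = (4 + 3 + 6 + 3 + 4) / 5 = 20/5 = 4
  mean(V) = (3 + 8 + 9 + 1 + 2) / 5 = 23/5 = 4.6
  x̄ = (4, 4.6),  deviation x̄ - mu_0 = (4, 4.6) - (4, 2) = (0, 2.6).

Step 2 — sample covariance matrix, S[i,j] = (1/(n-1)) · Σ_k (x_{k,i} - mean_i) · (x_{k,j} - mean_j), divisor n-1 = 4:
  S[U,U] = ((0)·(0) + (-1)·(-1) + (2)·(2) + (-1)·(-1) + (0)·(0)) / 4 = 6/4 = 1.5
  S[U,V] = ((0)·(-1.6) + (-1)·(3.4) + (2)·(4.4) + (-1)·(-3.6) + (0)·(-2.6)) / 4 = 9/4 = 2.25
  S[V,V] = ((-1.6)·(-1.6) + (3.4)·(3.4) + (4.4)·(4.4) + (-3.6)·(-3.6) + (-2.6)·(-2.6)) / 4 = 53.2/4 = 13.3
  S = [[1.5, 2.25],
 [2.25, 13.3]].

Step 3 — invert S. det(S) = 1.5·13.3 - (2.25)² = 14.8875.
  S^{-1} = (1/det) · [[d, -b], [-b, a]] = [[0.8934, -0.1511],
 [-0.1511, 0.1008]].

Step 4 — quadratic form (x̄ - mu_0)^T · S^{-1} · (x̄ - mu_0):
  S^{-1} · (x̄ - mu_0) = (-0.3929, 0.262),
  (x̄ - mu_0)^T · [...] = (0)·(-0.3929) + (2.6)·(0.262) = 0.6811.

Step 5 — scale by n: T² = 5 · 0.6811 = 3.4055.

T² ≈ 3.4055


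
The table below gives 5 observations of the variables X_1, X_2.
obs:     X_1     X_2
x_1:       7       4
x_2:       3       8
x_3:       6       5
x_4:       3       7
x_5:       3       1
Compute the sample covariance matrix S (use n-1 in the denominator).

Step 1 — column means:
  mean(X_1) = (7 + 3 + 6 + 3 + 3) / 5 = 22/5 = 4.4
  mean(X_2) = (4 + 8 + 5 + 7 + 1) / 5 = 25/5 = 5

Step 2 — sample covariance S[i,j] = (1/(n-1)) · Σ_k (x_{k,i} - mean_i) · (x_{k,j} - mean_j), with n-1 = 4.
  S[X_1,X_1] = ((2.6)·(2.6) + (-1.4)·(-1.4) + (1.6)·(1.6) + (-1.4)·(-1.4) + (-1.4)·(-1.4)) / 4 = 15.2/4 = 3.8
  S[X_1,X_2] = ((2.6)·(-1) + (-1.4)·(3) + (1.6)·(0) + (-1.4)·(2) + (-1.4)·(-4)) / 4 = -4/4 = -1
  S[X_2,X_2] = ((-1)·(-1) + (3)·(3) + (0)·(0) + (2)·(2) + (-4)·(-4)) / 4 = 30/4 = 7.5

S is symmetric (S[j,i] = S[i,j]). Assembling:

S = [[3.8, -1],
 [-1, 7.5]]


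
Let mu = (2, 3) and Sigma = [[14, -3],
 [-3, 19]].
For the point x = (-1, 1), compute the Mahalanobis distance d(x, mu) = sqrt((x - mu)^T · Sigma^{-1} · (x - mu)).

Step 1 — centre the observation: (x - mu) = (-3, -2).

Step 2 — invert Sigma. det(Sigma) = 14·19 - (-3)² = 257.
  Sigma^{-1} = (1/det) · [[d, -b], [-b, a]] = [[0.0739, 0.0117],
 [0.0117, 0.0545]].

Step 3 — form the quadratic (x - mu)^T · Sigma^{-1} · (x - mu):
  Sigma^{-1} · (x - mu) = (-0.2451, -0.144).
  (x - mu)^T · [Sigma^{-1} · (x - mu)] = (-3)·(-0.2451) + (-2)·(-0.144) = 1.0233.

Step 4 — take square root: d = √(1.0233) ≈ 1.0116.

d(x, mu) = √(1.0233) ≈ 1.0116


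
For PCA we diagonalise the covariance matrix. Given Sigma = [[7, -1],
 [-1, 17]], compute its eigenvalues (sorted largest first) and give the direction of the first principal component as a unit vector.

Step 1 — characteristic polynomial of 2×2 Sigma:
  det(Sigma - λI) = λ² - trace · λ + det = 0.
  trace = 7 + 17 = 24, det = 7·17 - (-1)² = 118.
Step 2 — discriminant:
  Δ = trace² - 4·det = 576 - 472 = 104.
Step 3 — eigenvalues:
  λ = (trace ± √Δ)/2 = (24 ± 10.198)/2,
  λ_1 = 17.099,  λ_2 = 6.901.

Step 4 — unit eigenvector for λ_1: solve (Sigma - λ_1 I)v = 0. First row:
  (7 - 17.099)·v_x + (-1)·v_y = 0, i.e. (-10.099)·v_x + (-1)·v_y = 0,
  so v ∝ (b, λ_1 - a) = (-1, 10.099); multiply by -1 so the first entry is positive: u = (1, -10.099).
  ||u|| = √((1)² + (-10.099)²) = √(102.9902) ≈ 10.1484,
  v_1 = u/||u|| ≈ (0.0985, -0.9951) (||v_1|| = 1).

λ_1 = 17.099,  λ_2 = 6.901;  v_1 ≈ (0.0985, -0.9951)


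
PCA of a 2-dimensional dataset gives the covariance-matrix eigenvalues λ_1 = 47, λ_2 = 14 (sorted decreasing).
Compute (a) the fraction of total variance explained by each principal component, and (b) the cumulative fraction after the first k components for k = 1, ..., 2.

Step 1 — total variance = trace(Sigma) = Σ λ_i = 47 + 14 = 61.

Step 2 — fraction explained by component i = λ_i / Σ λ:
  PC1: 47/61 = 0.7705
  PC2: 14/61 = 0.2295

Step 3 — cumulative fraction after k components = (λ_1 + ... + λ_k) / Σ λ:
  k = 1: 47/61 = 0.7705
  k = 2: (47 + 14)/61 = 61/61 = 1

Summary (fraction, with percent):

explained: PC1 0.7705 (77.05%), PC2 0.2295 (22.95%);  cumulative: 0.7705, 1


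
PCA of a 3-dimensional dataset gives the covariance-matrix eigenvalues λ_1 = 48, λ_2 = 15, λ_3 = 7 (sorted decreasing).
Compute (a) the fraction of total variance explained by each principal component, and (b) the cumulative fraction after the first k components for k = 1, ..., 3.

Step 1 — total variance = trace(Sigma) = Σ λ_i = 48 + 15 + 7 = 70.

Step 2 — fraction explained by component i = λ_i / Σ λ:
  PC1: 48/70 = 0.6857
  PC2: 15/70 = 0.2143
  PC3: 7/70 = 0.1

Step 3 — cumulative fraction after k components = (λ_1 + ... + λ_k) / Σ λ:
  k = 1: 48/70 = 0.6857
  k = 2: (48 + 15)/70 = 63/70 = 0.9
  k = 3: (48 + 15 + 7)/70 = 70/70 = 1

Summary (fraction, with percent):

explained: PC1 0.6857 (68.57%), PC2 0.2143 (21.43%), PC3 0.1 (10%);  cumulative: 0.6857, 0.9, 1


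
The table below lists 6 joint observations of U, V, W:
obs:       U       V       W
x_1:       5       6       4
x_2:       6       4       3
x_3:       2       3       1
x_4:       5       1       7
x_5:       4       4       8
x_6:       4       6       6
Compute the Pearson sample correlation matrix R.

Step 1 — column means:
  mean(U) = (5 + 6 + 2 + 5 + 4 + 4) / 6 = 26/6 = 4.3333
  mean(V) = (6 + 4 + 3 + 1 + 4 + 6) / 6 = 24/6 = 4
  mean(W) = (4 + 3 + 1 + 7 + 8 + 6) / 6 = 29/6 = 4.8333

Step 2 — sample variances and covariances s[i,j] = (1/(n-1)) · Σ_k (x_{k,i} - mean_i) · (x_{k,j} - mean_j), with n-1 = 5:
  s[U,U] = ((0.6667)·(0.6667) + (1.6667)·(1.6667) + (-2.3333)·(-2.3333) + (0.6667)·(0.6667) + (-0.3333)·(-0.3333) + (-0.3333)·(-0.3333)) / 5 = 9.3333/5 = 1.8667
  s[U,V] = ((0.6667)·(2) + (1.6667)·(0) + (-2.3333)·(-1) + (0.6667)·(-3) + (-0.3333)·(0) + (-0.3333)·(2)) / 5 = 1/5 = 0.2
  s[U,W] = ((0.6667)·(-0.8333) + (1.6667)·(-1.8333) + (-2.3333)·(-3.8333) + (0.6667)·(2.1667) + (-0.3333)·(3.1667) + (-0.3333)·(1.1667)) / 5 = 5.3333/5 = 1.0667
  s[V,V] = ((2)·(2) + (0)·(0) + (-1)·(-1) + (-3)·(-3) + (0)·(0) + (2)·(2)) / 5 = 18/5 = 3.6
  s[V,W] = ((2)·(-0.8333) + (0)·(-1.8333) + (-1)·(-3.8333) + (-3)·(2.1667) + (0)·(3.1667) + (2)·(1.1667)) / 5 = -2/5 = -0.4
  s[W,W] = ((-0.8333)·(-0.8333) + (-1.8333)·(-1.8333) + (-3.8333)·(-3.8333) + (2.1667)·(2.1667) + (3.1667)·(3.1667) + (1.1667)·(1.1667)) / 5 = 34.8333/5 = 6.9667
  Sample standard deviations s_i = √(s[i,i]):
  s(U) = √(1.8667) = 1.3663
  s(V) = √(3.6) = 1.8974
  s(W) = √(6.9667) = 2.6394

Step 3 — r_{ij} = s_{ij} / (s_i · s_j):
  r[U,U] = 1 (diagonal).
  r[U,V] = 0.2 / (1.3663 · 1.8974) = 0.2 / 2.5923 = 0.0772
  r[U,W] = 1.0667 / (1.3663 · 2.6394) = 1.0667 / 3.6062 = 0.2958
  r[V,V] = 1 (diagonal).
  r[V,W] = -0.4 / (1.8974 · 2.6394) = -0.4 / 5.008 = -0.0799
  r[W,W] = 1 (diagonal).

R is symmetric with unit diagonal. Assembling:

R = [[1, 0.0772, 0.2958],
 [0.0772, 1, -0.0799],
 [0.2958, -0.0799, 1]]
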